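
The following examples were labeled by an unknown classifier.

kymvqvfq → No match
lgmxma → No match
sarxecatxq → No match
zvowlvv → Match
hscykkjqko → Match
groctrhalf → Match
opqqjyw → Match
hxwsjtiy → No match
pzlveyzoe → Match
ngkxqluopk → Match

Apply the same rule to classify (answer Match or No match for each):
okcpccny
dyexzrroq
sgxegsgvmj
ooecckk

Match, Match, No match, Match

Every 'Match' example satisfies: contains 'o'. None of the 'No match' examples do.
okcpccny: Match (has 'o').
dyexzrroq: Match (has 'o').
sgxegsgvmj: No match (no 'o').
ooecckk: Match (has 'o').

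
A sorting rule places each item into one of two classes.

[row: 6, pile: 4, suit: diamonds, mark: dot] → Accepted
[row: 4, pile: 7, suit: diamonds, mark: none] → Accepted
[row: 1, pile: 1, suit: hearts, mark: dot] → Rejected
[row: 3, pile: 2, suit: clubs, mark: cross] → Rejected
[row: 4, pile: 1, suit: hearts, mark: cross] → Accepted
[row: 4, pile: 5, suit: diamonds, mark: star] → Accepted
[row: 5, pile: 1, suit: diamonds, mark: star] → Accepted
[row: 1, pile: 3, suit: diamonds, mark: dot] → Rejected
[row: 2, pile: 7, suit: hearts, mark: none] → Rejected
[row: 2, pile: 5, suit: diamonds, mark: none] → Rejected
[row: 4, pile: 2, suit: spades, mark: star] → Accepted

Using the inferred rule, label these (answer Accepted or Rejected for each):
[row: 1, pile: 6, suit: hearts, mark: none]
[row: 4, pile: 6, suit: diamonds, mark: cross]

Rejected, Accepted

'Accepted' ⟺ row ≥ 4.
Rejected: [row: 1, pile: 6, suit: hearts, mark: none], since row = 1. Accepted: [row: 4, pile: 6, suit: diamonds, mark: cross], since row = 4.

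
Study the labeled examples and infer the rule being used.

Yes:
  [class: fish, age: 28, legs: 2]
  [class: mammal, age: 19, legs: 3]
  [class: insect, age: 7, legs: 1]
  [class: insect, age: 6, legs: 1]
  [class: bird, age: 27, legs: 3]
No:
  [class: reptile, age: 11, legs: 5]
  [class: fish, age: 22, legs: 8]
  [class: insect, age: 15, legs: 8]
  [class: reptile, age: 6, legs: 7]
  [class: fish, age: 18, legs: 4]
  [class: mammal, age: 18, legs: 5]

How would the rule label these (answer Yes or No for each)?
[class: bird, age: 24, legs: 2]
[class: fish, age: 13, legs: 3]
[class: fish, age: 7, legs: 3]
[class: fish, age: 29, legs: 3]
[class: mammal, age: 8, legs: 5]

One predicate separates the groups cleanly: legs ≤ 3.
[class: bird, age: 24, legs: 2]: Yes (legs = 2). [class: fish, age: 13, legs: 3]: Yes (legs = 3). [class: fish, age: 7, legs: 3]: Yes (legs = 3). [class: fish, age: 29, legs: 3]: Yes (legs = 3). [class: mammal, age: 8, legs: 5]: No (legs = 5).

Yes, Yes, Yes, Yes, No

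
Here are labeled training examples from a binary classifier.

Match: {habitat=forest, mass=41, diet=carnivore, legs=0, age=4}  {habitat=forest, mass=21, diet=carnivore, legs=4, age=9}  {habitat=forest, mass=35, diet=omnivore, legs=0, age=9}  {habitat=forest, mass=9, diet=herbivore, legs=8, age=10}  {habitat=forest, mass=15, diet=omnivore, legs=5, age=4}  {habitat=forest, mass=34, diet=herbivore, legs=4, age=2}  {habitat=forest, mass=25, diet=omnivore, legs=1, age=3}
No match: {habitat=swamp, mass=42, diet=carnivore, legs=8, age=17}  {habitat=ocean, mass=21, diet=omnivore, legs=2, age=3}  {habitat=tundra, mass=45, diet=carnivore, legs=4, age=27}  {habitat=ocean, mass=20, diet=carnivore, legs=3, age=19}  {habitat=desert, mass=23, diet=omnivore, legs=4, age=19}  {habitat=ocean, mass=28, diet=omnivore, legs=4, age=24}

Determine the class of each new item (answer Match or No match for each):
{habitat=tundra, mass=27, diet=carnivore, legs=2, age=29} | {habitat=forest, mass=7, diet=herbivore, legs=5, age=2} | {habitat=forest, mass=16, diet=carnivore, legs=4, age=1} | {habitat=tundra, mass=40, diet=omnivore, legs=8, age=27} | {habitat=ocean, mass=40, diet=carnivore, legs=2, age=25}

No match, Match, Match, No match, No match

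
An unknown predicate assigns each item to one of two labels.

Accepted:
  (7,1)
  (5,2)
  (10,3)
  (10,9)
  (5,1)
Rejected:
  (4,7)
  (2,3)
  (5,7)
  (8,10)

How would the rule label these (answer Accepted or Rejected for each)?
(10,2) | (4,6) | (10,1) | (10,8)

Accepted, Rejected, Accepted, Accepted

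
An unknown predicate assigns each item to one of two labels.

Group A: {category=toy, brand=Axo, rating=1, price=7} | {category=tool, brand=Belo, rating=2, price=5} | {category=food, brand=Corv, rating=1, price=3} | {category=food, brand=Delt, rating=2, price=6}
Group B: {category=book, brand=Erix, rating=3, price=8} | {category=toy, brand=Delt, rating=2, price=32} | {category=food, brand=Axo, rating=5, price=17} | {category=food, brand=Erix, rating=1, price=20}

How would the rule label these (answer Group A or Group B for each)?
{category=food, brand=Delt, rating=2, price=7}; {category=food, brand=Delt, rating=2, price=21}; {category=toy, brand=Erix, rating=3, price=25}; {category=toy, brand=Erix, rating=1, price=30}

Group A, Group B, Group B, Group B

A rule that fits every label: price ≤ 7 — true of each 'Group A' example, false of each 'Group B' one.
{category=food, brand=Delt, rating=2, price=7}: Group A (price = 7). {category=food, brand=Delt, rating=2, price=21}: Group B (price = 21). {category=toy, brand=Erix, rating=3, price=25}: Group B (price = 25). {category=toy, brand=Erix, rating=1, price=30}: Group B (price = 30).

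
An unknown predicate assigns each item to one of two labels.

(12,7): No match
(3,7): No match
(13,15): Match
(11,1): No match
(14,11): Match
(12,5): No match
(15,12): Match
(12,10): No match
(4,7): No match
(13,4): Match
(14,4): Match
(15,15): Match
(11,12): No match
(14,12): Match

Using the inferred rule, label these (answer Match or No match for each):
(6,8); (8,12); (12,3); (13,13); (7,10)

No match, No match, No match, Match, No match

The pattern is that an item is 'Match' exactly when: first ≥ 13.
No match: (6,8), since first 6.
No match: (8,12), since first 8.
No match: (12,3), since first 12.
Match: (13,13), since first 13.
No match: (7,10), since first 7.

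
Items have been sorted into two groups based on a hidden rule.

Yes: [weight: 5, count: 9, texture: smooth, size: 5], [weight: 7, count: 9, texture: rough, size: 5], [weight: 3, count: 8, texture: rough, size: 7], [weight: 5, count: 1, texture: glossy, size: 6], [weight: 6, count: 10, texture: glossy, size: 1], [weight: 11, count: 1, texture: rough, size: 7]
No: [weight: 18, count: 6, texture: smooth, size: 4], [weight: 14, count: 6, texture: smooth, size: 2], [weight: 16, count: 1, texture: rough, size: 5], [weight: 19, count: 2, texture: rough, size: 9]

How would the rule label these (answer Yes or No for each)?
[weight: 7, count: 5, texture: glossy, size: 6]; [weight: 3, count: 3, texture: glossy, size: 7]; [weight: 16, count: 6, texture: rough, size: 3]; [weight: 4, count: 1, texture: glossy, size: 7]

The distinguishing property — weight ≤ 11 — holds for all the 'Yes' cases and none of the 'No' cases.
[weight: 7, count: 5, texture: glossy, size: 6] — weight = 7, hence Yes. [weight: 3, count: 3, texture: glossy, size: 7] — weight = 3, hence Yes. [weight: 16, count: 6, texture: rough, size: 3] — weight = 16, hence No. [weight: 4, count: 1, texture: glossy, size: 7] — weight = 4, hence Yes.

Yes, Yes, No, Yes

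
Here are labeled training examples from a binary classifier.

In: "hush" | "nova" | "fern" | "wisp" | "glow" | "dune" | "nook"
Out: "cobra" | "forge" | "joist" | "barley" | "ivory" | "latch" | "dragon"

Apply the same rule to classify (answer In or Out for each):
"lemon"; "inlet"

'In' ⟺ length 4.
"lemon" — length 5, hence Out.
"inlet" — length 5, hence Out.

Out, Out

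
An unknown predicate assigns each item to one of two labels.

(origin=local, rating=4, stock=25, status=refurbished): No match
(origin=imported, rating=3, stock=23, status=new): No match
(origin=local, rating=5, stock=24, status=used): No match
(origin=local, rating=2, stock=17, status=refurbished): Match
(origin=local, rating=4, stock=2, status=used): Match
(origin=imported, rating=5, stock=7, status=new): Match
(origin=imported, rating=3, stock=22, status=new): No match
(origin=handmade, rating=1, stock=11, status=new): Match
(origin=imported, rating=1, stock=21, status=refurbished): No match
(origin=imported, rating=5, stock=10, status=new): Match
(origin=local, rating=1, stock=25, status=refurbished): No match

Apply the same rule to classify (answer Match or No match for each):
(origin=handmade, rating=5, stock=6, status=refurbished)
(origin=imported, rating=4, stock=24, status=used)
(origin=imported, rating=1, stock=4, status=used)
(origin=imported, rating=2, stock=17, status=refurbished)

Match, No match, Match, Match

A rule that fits every label: stock ≤ 17 — true of each 'Match' example, false of each 'No match' one.
(origin=handmade, rating=5, stock=6, status=refurbished) — stock = 6, hence Match. (origin=imported, rating=4, stock=24, status=used) — stock = 24, hence No match. (origin=imported, rating=1, stock=4, status=used) — stock = 4, hence Match. (origin=imported, rating=2, stock=17, status=refurbished) — stock = 17, hence Match.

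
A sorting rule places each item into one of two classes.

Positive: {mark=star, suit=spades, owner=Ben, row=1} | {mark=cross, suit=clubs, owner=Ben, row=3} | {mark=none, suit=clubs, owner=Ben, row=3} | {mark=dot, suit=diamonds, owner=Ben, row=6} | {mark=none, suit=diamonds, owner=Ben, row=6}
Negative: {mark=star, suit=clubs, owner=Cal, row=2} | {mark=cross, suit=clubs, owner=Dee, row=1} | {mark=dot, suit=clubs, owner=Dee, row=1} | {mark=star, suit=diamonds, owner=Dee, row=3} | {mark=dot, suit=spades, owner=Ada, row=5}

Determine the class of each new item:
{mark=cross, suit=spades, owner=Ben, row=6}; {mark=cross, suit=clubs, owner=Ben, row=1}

Positive, Positive

The classifier is using: owner is Ben.
{mark=cross, suit=spades, owner=Ben, row=6} → owner is Ben → Positive. {mark=cross, suit=clubs, owner=Ben, row=1} → owner is Ben → Positive.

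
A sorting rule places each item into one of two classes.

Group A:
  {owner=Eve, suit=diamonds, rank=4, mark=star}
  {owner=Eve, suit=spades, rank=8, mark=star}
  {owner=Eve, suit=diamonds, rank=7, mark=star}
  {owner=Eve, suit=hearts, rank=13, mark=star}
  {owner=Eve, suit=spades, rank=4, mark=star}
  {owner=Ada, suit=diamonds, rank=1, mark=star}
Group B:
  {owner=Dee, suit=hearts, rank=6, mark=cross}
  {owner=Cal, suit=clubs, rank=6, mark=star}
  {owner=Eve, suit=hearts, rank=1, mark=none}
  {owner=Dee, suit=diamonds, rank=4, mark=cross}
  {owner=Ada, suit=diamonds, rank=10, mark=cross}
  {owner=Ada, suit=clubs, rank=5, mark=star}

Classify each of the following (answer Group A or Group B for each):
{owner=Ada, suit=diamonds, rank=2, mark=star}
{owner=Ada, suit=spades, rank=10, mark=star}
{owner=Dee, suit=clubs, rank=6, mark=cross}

Group A, Group A, Group B

The pattern is that an item is 'Group A' exactly when: mark is star AND suit is not clubs.
Group A: {owner=Ada, suit=diamonds, rank=2, mark=star}, since mark is star, suit is diamonds.
Group A: {owner=Ada, suit=spades, rank=10, mark=star}, since mark is star, suit is spades.
Group B: {owner=Dee, suit=clubs, rank=6, mark=cross}, since mark is cross, suit is clubs.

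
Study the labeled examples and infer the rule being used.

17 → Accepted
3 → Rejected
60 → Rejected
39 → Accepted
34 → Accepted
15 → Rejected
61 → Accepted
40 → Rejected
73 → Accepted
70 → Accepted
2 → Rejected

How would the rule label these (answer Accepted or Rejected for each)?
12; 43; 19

A rule that fits every label: digit sum ≥ 7 — true of each 'Accepted' example, false of each 'Rejected' one.
12 → digit sum 1+2 = 3 → Rejected.
43 → digit sum 4+3 = 7 → Accepted.
19 → digit sum 1+9 = 10 → Accepted.

Rejected, Accepted, Accepted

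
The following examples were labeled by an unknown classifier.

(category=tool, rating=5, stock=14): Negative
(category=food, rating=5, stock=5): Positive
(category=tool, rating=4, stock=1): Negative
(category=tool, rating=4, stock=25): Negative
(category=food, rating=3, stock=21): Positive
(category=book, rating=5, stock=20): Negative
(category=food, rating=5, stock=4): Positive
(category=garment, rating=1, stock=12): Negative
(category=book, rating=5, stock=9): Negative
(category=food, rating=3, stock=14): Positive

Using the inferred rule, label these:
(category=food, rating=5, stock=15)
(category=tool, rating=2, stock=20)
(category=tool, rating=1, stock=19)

Every 'Positive' example satisfies: category is food. None of the 'Negative' examples do.
(category=food, rating=5, stock=15) — category is food, hence Positive. (category=tool, rating=2, stock=20) — category is tool, hence Negative. (category=tool, rating=1, stock=19) — category is tool, hence Negative.

Positive, Negative, Negative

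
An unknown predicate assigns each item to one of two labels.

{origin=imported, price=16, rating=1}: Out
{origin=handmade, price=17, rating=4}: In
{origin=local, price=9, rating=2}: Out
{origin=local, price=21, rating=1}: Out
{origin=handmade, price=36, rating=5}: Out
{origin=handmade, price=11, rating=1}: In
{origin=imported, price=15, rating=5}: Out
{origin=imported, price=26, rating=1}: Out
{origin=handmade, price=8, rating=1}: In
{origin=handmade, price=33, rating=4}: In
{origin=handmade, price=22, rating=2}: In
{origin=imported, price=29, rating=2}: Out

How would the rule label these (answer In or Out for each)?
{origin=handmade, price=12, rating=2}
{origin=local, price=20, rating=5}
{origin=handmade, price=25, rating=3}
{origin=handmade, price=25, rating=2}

Rule: origin is handmade AND price ≤ 33. This holds for each 'In' example and fails for each 'Out' one.
In: {origin=handmade, price=12, rating=2}, since origin is handmade, price = 12.
Out: {origin=local, price=20, rating=5}, since origin is local, price = 20.
In: {origin=handmade, price=25, rating=3}, since origin is handmade, price = 25.
In: {origin=handmade, price=25, rating=2}, since origin is handmade, price = 25.

In, Out, In, In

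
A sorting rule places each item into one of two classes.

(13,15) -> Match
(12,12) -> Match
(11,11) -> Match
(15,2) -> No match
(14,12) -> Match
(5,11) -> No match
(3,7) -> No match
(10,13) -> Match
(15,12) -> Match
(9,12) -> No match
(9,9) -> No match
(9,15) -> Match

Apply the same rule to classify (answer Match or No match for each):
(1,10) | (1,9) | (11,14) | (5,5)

No match, No match, Match, No match

The pattern is that an item is 'Match' exactly when: sum ≥ 22.
(1,10): 1+10 = 11, does not satisfy this → No match.
(1,9): 1+9 = 10, does not satisfy this → No match.
(11,14): 11+14 = 25, qualifies → Match.
(5,5): 5+5 = 10, does not satisfy this → No match.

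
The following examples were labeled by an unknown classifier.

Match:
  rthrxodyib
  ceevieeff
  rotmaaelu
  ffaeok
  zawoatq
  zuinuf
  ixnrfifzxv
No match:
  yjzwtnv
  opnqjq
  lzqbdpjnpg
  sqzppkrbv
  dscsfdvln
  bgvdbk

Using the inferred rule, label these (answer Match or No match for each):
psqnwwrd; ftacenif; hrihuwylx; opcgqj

The simplest hypothesis consistent with all the labels is: has ≥ 2 vowels.

No match, Match, Match, No match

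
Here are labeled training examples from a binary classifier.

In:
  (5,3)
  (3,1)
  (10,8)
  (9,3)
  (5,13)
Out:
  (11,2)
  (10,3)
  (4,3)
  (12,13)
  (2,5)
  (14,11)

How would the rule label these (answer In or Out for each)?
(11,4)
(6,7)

Out, Out

The distinguishing property — sum is even — holds for all the 'In' cases and none of the 'Out' cases.
Out: (11,4), since 11+4 = 15.
Out: (6,7), since 6+7 = 13.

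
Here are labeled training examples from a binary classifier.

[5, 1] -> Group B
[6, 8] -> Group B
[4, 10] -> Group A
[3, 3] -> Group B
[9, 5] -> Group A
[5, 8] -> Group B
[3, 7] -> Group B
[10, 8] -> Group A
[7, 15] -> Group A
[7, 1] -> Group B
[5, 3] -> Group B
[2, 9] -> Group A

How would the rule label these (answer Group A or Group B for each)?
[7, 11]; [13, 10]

Group A, Group A

Every 'Group A' example satisfies: max ≥ 9. None of the 'Group B' examples do.
[7, 11]: max 11 — matches, so Group A. [13, 10]: max 13 — matches, so Group A.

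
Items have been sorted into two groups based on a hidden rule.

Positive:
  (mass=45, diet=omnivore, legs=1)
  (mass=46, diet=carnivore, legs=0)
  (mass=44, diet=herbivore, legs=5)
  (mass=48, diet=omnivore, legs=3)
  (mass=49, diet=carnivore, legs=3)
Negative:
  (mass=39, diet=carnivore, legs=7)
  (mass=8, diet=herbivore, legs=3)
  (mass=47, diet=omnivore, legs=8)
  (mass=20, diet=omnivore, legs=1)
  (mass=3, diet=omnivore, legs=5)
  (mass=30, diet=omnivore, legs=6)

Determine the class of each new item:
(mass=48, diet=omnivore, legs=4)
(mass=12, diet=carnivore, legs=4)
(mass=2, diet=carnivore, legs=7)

Positive, Negative, Negative

The distinguishing property — mass ≥ 30 AND legs ≤ 5 — holds for all the 'Positive' cases and none of the 'Negative' cases.
Positive: (mass=48, diet=omnivore, legs=4), since mass = 48, legs = 4.
Negative: (mass=12, diet=carnivore, legs=4), since mass = 12, legs = 4.
Negative: (mass=2, diet=carnivore, legs=7), since mass = 2, legs = 7.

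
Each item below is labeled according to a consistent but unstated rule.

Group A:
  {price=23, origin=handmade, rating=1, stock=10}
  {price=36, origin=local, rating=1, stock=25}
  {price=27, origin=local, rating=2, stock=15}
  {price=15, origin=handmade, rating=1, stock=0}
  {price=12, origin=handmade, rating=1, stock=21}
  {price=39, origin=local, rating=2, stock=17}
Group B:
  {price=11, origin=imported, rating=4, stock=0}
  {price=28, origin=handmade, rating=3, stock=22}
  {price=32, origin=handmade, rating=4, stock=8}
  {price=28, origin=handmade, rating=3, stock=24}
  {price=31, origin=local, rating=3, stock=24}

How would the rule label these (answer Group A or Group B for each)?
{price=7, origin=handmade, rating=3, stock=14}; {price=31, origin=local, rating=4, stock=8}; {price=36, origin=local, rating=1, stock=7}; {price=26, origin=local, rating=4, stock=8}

Group B, Group B, Group A, Group B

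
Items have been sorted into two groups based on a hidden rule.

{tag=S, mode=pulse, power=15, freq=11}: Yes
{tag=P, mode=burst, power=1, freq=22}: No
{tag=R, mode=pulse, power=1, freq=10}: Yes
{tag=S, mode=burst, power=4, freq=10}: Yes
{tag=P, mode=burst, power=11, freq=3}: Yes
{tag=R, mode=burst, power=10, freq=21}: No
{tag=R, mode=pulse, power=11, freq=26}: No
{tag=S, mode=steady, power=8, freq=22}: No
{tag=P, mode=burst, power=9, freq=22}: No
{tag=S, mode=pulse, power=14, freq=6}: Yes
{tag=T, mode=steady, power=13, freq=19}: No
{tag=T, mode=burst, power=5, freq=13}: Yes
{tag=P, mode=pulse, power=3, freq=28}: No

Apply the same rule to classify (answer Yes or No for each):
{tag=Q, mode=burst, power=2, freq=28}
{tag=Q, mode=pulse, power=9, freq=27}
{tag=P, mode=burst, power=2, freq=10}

No, No, Yes

A rule that fits every label: freq ≤ 13 — true of each 'Yes' example, false of each 'No' one.
{tag=Q, mode=burst, power=2, freq=28} — freq = 28, hence No. {tag=Q, mode=pulse, power=9, freq=27} — freq = 27, hence No. {tag=P, mode=burst, power=2, freq=10} — freq = 10, hence Yes.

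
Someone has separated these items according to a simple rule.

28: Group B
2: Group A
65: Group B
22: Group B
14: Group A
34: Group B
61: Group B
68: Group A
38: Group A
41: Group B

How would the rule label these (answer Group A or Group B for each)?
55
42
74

All 'Group A' examples share one property — ≡ 2 (mod 6) — and every 'Group B' example lacks it.
55 — 55 mod 6 = 1, hence Group B.
42 — 42 mod 6 = 0, hence Group B.
74 — 74 mod 6 = 2, hence Group A.

Group B, Group B, Group A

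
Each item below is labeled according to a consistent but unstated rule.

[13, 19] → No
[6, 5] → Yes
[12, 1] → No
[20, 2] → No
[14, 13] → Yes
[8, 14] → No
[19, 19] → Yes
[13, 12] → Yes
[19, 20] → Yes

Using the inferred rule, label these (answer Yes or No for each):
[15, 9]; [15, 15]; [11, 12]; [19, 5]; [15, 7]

No, Yes, Yes, No, No

'Yes' ⟺ |first − second| ≤ 1.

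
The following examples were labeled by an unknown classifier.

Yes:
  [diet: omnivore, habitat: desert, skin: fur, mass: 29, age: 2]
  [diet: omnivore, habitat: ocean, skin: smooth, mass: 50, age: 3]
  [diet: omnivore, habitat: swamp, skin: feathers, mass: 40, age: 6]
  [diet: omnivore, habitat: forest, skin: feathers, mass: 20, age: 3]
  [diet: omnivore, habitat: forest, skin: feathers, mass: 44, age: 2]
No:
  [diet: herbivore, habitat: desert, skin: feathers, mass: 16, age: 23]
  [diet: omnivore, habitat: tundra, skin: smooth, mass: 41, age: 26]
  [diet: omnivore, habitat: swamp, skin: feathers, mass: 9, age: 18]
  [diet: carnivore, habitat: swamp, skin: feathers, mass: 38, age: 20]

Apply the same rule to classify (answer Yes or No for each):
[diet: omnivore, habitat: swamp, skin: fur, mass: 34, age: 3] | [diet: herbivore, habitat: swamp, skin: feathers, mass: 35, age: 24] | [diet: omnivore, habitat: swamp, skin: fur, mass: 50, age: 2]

Yes, No, Yes

Every 'Yes' example satisfies: age ≤ 6. None of the 'No' examples do.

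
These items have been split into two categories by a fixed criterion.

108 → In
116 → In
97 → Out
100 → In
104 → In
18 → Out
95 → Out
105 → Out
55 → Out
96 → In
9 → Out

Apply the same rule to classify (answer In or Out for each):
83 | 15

Out, Out

The simplest hypothesis consistent with all the labels is: multiple of 4.
83: Out (83 = 4·20 + 3).
15: Out (15 = 4·3 + 3).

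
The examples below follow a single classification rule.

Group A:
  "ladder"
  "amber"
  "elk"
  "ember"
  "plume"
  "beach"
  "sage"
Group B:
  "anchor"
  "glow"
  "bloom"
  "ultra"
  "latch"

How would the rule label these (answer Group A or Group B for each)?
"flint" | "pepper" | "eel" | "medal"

Comparing the two groups points to one rule — contains 'e'.

Group B, Group A, Group A, Group A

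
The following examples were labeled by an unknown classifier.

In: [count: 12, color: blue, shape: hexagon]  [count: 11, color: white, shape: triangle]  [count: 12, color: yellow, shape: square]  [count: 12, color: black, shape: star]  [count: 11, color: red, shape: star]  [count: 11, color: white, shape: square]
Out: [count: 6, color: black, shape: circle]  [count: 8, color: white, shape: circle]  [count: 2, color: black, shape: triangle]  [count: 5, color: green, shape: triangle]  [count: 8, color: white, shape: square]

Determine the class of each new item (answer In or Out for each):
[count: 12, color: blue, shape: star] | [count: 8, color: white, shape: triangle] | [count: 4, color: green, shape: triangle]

In, Out, Out

The distinguishing property — count ≥ 11 — holds for all the 'In' cases and none of the 'Out' cases.
[count: 12, color: blue, shape: star]: In (count = 12). [count: 8, color: white, shape: triangle]: Out (count = 8). [count: 4, color: green, shape: triangle]: Out (count = 4).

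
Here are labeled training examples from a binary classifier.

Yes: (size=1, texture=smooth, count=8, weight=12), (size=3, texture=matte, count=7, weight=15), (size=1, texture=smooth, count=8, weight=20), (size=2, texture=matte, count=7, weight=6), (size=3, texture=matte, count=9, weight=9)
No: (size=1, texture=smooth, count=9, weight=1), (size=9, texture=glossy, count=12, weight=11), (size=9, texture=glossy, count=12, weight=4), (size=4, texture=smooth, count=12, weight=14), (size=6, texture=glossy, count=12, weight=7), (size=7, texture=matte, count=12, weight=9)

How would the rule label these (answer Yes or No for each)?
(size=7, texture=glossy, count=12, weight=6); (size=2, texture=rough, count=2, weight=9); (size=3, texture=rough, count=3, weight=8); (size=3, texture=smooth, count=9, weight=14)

The pattern is that an item is 'Yes' exactly when: size ≤ 3 AND weight ≥ 4.
No: (size=7, texture=glossy, count=12, weight=6), since size = 7, weight = 6. Yes: (size=2, texture=rough, count=2, weight=9), since size = 2, weight = 9. Yes: (size=3, texture=rough, count=3, weight=8), since size = 3, weight = 8. Yes: (size=3, texture=smooth, count=9, weight=14), since size = 3, weight = 14.

No, Yes, Yes, Yes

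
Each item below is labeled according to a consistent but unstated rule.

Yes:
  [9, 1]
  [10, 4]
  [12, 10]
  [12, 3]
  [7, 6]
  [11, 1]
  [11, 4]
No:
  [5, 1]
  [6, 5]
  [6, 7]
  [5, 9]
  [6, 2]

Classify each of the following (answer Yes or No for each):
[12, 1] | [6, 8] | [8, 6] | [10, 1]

Yes, No, Yes, Yes

'Yes' ⟺ first ≥ 7.
[12, 1] → first 12 → Yes.
[6, 8] → first 6 → No.
[8, 6] → first 8 → Yes.
[10, 1] → first 10 → Yes.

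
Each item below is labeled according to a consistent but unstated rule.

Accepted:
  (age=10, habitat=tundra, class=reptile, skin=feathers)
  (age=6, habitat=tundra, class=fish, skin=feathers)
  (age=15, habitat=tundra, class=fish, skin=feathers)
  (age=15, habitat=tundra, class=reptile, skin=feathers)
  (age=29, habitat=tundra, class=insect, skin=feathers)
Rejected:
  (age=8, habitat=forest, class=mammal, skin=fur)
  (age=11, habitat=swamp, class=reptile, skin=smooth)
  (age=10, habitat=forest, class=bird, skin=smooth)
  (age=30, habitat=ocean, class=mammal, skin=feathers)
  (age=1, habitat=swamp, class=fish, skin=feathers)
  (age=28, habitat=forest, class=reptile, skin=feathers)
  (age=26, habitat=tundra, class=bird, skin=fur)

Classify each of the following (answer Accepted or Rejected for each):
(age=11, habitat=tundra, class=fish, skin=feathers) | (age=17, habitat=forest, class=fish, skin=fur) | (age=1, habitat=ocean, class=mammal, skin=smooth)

The distinguishing property — skin is feathers AND habitat is tundra — holds for all the 'Accepted' cases and none of the 'Rejected' cases.
(age=11, habitat=tundra, class=fish, skin=feathers) — skin is feathers, habitat is tundra, hence Accepted.
(age=17, habitat=forest, class=fish, skin=fur) — skin is fur, habitat is forest, hence Rejected.
(age=1, habitat=ocean, class=mammal, skin=smooth) — skin is smooth, habitat is ocean, hence Rejected.

Accepted, Rejected, Rejected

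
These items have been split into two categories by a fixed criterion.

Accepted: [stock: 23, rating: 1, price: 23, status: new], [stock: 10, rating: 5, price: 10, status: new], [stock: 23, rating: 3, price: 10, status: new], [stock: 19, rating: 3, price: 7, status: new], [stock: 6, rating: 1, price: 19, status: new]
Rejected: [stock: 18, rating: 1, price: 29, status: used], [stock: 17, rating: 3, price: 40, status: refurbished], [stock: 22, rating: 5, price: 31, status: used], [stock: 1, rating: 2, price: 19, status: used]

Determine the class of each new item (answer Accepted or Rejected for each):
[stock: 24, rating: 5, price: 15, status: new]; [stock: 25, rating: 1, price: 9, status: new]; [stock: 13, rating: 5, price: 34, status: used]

Accepted, Accepted, Rejected

Comparing the two groups points to one rule — status is new.
[stock: 24, rating: 5, price: 15, status: new]: status is new — qualifies, so Accepted.
[stock: 25, rating: 1, price: 9, status: new]: status is new — qualifies, so Accepted.
[stock: 13, rating: 5, price: 34, status: used]: status is used — does not satisfy this, so Rejected.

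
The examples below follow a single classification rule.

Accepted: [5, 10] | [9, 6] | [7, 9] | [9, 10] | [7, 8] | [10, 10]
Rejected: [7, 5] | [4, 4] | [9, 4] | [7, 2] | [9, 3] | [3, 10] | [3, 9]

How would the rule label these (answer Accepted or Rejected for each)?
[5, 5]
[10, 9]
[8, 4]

Rejected, Accepted, Rejected

The simplest hypothesis consistent with all the labels is: sum ≥ 15.
[5, 5]: Rejected (5+5 = 10).
[10, 9]: Accepted (10+9 = 19).
[8, 4]: Rejected (8+4 = 12).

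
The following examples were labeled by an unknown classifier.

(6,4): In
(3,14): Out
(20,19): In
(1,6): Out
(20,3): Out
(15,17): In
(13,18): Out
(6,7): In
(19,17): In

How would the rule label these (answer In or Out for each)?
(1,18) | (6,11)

'In' ⟺ |first − second| ≤ 2.

Out, Out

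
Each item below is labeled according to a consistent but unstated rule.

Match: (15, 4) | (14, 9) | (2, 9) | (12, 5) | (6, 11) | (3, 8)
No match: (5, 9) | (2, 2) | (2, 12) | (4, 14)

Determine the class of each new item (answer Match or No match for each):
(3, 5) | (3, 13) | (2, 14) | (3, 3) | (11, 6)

No match, No match, No match, No match, Match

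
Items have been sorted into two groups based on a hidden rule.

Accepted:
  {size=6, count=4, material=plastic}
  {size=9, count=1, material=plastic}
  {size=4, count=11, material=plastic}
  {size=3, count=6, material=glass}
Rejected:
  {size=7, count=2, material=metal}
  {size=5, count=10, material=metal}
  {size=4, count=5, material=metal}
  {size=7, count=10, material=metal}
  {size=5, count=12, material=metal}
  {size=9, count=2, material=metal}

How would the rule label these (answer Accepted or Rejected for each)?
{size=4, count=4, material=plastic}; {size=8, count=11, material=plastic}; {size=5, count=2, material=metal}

Accepted, Accepted, Rejected

Looking at the examples, the only property every 'Accepted' case has and every 'Rejected' case lacks is: material is not metal.
{size=4, count=4, material=plastic} — material is plastic, hence Accepted. {size=8, count=11, material=plastic} — material is plastic, hence Accepted. {size=5, count=2, material=metal} — material is metal, hence Rejected.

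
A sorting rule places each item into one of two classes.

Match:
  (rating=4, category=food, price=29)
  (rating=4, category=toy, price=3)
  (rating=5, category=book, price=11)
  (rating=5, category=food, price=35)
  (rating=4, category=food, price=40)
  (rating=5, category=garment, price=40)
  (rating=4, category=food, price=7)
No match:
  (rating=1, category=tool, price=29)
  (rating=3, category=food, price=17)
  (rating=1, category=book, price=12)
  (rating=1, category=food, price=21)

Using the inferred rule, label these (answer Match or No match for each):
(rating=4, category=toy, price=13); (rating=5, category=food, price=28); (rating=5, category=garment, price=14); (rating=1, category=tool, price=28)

The pattern is that an item is 'Match' exactly when: rating ≥ 4.
(rating=4, category=toy, price=13): rating = 4 — checks out, so Match.
(rating=5, category=food, price=28): rating = 5 — checks out, so Match.
(rating=5, category=garment, price=14): rating = 5 — checks out, so Match.
(rating=1, category=tool, price=28): rating = 1 — fails this test, so No match.

Match, Match, Match, No match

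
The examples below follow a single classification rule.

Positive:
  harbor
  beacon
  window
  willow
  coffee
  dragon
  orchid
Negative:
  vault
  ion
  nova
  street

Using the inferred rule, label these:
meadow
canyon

The classifier is using: length 6 AND contains 'o'.

Positive, Positive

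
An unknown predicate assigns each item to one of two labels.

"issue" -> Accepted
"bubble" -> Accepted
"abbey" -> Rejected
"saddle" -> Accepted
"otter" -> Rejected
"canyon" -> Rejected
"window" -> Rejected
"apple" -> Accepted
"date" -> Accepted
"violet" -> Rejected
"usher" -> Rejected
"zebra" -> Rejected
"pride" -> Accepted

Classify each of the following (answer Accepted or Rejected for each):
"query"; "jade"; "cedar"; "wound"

Rejected, Accepted, Rejected, Rejected

The classifier is using: ends with 'e'.
"query": Rejected (ends with 'y'). "jade": Accepted (ends with 'e'). "cedar": Rejected (ends with 'r'). "wound": Rejected (ends with 'd').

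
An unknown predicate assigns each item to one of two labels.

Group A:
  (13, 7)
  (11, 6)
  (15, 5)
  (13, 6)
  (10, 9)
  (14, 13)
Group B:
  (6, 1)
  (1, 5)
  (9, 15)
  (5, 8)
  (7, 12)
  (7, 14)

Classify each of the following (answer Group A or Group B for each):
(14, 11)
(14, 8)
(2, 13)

Group A, Group A, Group B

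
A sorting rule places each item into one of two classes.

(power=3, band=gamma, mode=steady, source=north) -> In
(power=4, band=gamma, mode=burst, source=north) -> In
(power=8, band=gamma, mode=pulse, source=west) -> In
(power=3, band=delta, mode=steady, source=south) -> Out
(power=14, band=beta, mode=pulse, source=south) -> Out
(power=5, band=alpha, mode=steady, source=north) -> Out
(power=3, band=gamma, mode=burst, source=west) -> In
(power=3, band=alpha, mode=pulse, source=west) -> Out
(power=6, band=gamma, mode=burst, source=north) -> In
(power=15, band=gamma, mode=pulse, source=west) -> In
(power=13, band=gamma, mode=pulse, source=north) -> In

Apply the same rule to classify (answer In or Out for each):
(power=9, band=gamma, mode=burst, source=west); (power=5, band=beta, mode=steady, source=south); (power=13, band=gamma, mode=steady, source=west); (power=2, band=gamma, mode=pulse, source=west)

Rule: band is gamma. This holds for each 'In' example and fails for each 'Out' one.
(power=9, band=gamma, mode=burst, source=west) — band is gamma, hence In.
(power=5, band=beta, mode=steady, source=south) — band is beta, hence Out.
(power=13, band=gamma, mode=steady, source=west) — band is gamma, hence In.
(power=2, band=gamma, mode=pulse, source=west) — band is gamma, hence In.

In, Out, In, In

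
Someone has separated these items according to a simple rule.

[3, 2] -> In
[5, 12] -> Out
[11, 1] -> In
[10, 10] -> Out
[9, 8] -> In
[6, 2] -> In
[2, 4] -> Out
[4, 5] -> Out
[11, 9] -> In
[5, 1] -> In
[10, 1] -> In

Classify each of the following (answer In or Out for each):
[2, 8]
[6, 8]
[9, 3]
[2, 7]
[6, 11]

Out, Out, In, Out, Out

Rule: first > second. This holds for each 'In' example and fails for each 'Out' one.
[2, 8] — 2 < 8, hence Out.
[6, 8] — 6 < 8, hence Out.
[9, 3] — 9 > 3, hence In.
[2, 7] — 2 < 7, hence Out.
[6, 11] — 6 < 11, hence Out.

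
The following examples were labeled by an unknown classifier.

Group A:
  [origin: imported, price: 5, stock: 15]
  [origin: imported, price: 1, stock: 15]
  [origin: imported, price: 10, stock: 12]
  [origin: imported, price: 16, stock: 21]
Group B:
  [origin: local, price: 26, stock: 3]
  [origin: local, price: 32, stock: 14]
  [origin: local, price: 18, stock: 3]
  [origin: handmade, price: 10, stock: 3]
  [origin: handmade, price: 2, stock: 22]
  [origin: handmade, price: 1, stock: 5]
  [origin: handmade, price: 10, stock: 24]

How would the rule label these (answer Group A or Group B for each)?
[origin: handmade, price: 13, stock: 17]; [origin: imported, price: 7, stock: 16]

The distinguishing property — origin is imported — holds for all the 'Group A' cases and none of the 'Group B' cases.

Group B, Group A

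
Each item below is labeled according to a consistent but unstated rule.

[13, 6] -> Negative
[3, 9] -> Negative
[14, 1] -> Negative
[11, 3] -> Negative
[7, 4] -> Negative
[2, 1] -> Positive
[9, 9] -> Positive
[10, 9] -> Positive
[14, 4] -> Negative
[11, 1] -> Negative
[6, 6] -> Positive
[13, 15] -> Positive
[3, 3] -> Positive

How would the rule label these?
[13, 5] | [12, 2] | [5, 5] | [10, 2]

Negative, Negative, Positive, Negative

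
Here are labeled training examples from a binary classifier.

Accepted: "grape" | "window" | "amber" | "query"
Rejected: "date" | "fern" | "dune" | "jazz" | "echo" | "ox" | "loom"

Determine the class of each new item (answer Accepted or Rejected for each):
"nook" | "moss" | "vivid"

The distinguishing property — length ≥ 5 — holds for all the 'Accepted' cases and none of the 'Rejected' cases.
Rejected: "nook", since length 4.
Rejected: "moss", since length 4.
Accepted: "vivid", since length 5.

Rejected, Rejected, Accepted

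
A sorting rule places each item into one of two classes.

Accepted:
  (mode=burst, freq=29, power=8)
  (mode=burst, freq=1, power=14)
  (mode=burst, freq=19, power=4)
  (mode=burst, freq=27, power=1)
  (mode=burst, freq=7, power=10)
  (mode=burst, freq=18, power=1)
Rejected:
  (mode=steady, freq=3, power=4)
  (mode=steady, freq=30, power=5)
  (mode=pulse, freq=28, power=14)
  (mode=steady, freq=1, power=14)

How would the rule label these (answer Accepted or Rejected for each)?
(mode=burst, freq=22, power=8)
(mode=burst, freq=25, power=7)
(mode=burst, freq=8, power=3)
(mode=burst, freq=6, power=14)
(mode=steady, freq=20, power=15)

The classifier is using: mode is burst.

Accepted, Accepted, Accepted, Accepted, Rejected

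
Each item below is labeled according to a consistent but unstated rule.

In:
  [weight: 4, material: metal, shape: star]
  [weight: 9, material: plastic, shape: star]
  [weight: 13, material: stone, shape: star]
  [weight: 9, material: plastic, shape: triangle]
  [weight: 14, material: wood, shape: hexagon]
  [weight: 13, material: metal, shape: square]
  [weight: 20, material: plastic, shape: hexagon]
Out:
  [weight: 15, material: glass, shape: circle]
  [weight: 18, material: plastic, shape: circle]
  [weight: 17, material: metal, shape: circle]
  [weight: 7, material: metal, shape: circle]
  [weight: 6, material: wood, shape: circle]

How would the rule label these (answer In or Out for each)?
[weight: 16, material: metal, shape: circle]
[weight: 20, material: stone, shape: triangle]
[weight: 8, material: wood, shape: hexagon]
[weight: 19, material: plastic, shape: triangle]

Out, In, In, In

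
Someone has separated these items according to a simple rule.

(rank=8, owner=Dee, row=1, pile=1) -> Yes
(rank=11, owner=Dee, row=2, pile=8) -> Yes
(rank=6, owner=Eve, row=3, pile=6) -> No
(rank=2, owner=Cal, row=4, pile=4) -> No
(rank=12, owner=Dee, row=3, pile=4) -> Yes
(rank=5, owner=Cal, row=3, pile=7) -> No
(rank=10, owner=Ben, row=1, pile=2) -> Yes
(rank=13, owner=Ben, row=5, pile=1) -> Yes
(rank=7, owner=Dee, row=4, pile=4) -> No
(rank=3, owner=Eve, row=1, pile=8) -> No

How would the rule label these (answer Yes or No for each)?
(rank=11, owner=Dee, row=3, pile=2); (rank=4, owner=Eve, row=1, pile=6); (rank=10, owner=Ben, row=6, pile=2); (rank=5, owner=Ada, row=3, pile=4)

The simplest hypothesis consistent with all the labels is: rank ≥ 8.
(rank=11, owner=Dee, row=3, pile=2): rank = 11, satisfies this → Yes. (rank=4, owner=Eve, row=1, pile=6): rank = 4, fails this test → No. (rank=10, owner=Ben, row=6, pile=2): rank = 10, satisfies this → Yes. (rank=5, owner=Ada, row=3, pile=4): rank = 5, fails this test → No.

Yes, No, Yes, No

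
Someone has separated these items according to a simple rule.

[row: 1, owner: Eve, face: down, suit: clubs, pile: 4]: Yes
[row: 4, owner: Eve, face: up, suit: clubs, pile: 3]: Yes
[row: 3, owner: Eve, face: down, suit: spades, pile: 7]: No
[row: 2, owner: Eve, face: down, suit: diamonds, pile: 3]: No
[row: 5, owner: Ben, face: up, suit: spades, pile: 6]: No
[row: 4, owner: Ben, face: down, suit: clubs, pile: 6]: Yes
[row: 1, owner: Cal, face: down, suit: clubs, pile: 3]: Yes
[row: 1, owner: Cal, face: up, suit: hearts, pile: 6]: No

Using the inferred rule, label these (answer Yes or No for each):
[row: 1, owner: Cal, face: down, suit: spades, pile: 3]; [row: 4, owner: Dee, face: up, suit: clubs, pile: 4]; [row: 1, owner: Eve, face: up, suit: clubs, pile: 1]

No, Yes, Yes

A rule that fits every label: suit is clubs — true of each 'Yes' example, false of each 'No' one.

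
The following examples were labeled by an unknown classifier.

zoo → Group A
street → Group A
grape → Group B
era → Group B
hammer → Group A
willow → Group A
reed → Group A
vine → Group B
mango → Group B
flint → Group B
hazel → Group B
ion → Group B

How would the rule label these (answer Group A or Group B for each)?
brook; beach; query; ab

Group A, Group B, Group B, Group B

One predicate separates the groups cleanly: has a double letter.
brook: 'oo' doubled, passes → Group A. beach: no doubled letter, does not pass → Group B. query: no doubled letter, does not pass → Group B. ab: no doubled letter, does not pass → Group B.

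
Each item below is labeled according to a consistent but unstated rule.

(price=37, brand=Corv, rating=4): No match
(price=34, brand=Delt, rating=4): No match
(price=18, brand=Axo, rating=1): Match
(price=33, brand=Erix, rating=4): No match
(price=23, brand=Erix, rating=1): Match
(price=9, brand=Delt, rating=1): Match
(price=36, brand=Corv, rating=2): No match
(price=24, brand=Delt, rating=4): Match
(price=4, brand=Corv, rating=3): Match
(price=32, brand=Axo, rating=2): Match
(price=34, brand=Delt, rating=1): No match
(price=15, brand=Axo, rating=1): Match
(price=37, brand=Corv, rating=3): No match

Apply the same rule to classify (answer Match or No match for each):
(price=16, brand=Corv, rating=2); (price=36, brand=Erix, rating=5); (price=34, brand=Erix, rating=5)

Match, No match, No match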